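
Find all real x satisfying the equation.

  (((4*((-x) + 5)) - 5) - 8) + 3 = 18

Step 1. [(((4*((-x) + 5)) - 5) - 8) + 3 = 18] the outer +3 inverts by subtracting 3. So sub: ((4*((-x) + 5)) - 5) - 8 = 15.
Step 2. [((4*((-x) + 5)) - 5) - 8 = 15] -8 is outermost — add 8 both sides ⇒ sub: (4*((-x) + 5)) - 5 = 23.
Step 3. [(4*((-x) + 5)) - 5 = 23] 5 comes off first (add 5) ⇒ sub: 4*((-x) + 5) = 28.
Step 4. [4*((-x) + 5) = 28] LHS = 4·(…); ÷4 both sides, so div: (-x) + 5 = 7.
Step 5. [(-x) + 5 = 7] peel the +5: subtract 5 from each side ⇒ sub: -x = 2.
Step 6. [-x = 2] LHS negated; negate both sides, so neg: x = -2.

Answer: x ∈ {-2}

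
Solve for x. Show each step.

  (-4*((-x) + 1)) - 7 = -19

Step 1. [(-4*((-x) + 1)) - 7 = -19] the outer -7 inverts by adding 7. So sub: -4*((-x) + 1) = -12.
Step 2. [-4*((-x) + 1) = -12] LHS = -4·(…); ÷-4 both sides ⇒ div: (-x) + 1 = 3.
Step 3. [(-x) + 1 = 3] peel the +1: subtract 1 from each side ⇒ sub: -x = 2.
Step 4. [-x = 2] LHS negated; negate both sides, so neg: x = -2.

Answer: x ∈ {-2}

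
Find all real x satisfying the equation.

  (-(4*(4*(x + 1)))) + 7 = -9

Step 1. [(-(4*(4*(x + 1)))) + 7 = -9] the outer +7 inverts by subtracting 7. So sub: -(4*(4*(x + 1))) = -16.
Step 2. [-(4*(4*(x + 1))) = -16] flip signs both sides. So neg: 4*(4*(x + 1)) = 16.
Step 3. [4*(4*(x + 1)) = 16] 4 out front; divide by 4, so div: 4*(x + 1) = 4.
Step 4. [4*(x + 1) = 4] leading coefficient 4: divide by 4, so div: x + 1 = 1.
Step 5. [x + 1 = 1] 1 comes off first (subtract 1). So sub: x = 0.

Answer: x ∈ {0}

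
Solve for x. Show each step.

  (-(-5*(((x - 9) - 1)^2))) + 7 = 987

Step 1. [(-(-5*(((x - 9) - 1)^2))) + 7 = 987] +7 is outermost — subtract 7 both sides. So sub: -(-5*(((x - 9) - 1)^2)) = 980.
Step 2. [-(-5*(((x - 9) - 1)^2)) = 980] LHS negated; negate both sides. So neg: -5*(((x - 9) - 1)^2) = -980.
Step 3. [-5*(((x - 9) - 1)^2) = -980] divide by the outer -5, so div: ((x - 9) - 1)^2 = 196.
Step 4. [((x - 9) - 1)^2 = 196] √ both sides: 196 ≥ 0 gives two branches. So sqrt: (x - 9) - 1 = 14 or -14.
Step 5. [(x - 9) - 1 = 14 or -14] 1 comes off first (add 1), so sub: x - 9 = 15 or -13.
Step 6. [x - 9 = 15 or -13] -9 is outermost — add 9 both sides, so sub: x = 24 or -4.

Answer: x ∈ {-4, 24}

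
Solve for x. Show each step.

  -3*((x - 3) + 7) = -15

Step 1. [-3*((x - 3) + 7) = -15] divide by the outer -3. So div: (x - 3) + 7 = 5.
Step 2. [(x - 3) + 7 = 5] peel the +7: subtract 7 from each side. So sub: x - 3 = -2.
Step 3. [x - 3 = -2] the outer -3 inverts by adding 3. So sub: x = 1.

Answer: x ∈ {1}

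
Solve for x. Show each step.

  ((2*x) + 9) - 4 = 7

Step 1. [((2*x) + 9) - 4 = 7] 4 comes off first (add 4) ⇒ sub: (2*x) + 9 = 11.
Step 2. [(2*x) + 9 = 11] +9 is outermost — subtract 9 both sides ⇒ sub: 2*x = 2.
Step 3. [2*x = 2] 2·(inner) — divide through by 2 ⇒ div: x = 1.

Answer: x ∈ {1}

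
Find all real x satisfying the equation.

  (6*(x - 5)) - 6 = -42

Step 1. [(6*(x - 5)) - 6 = -42] common factor 6 (LHS and -42) — divide through. So factor: (x - 5) - 1 = -7.
Step 2. [(x - 5) - 1 = -7] peel the -1: add 1 from each side, so sub: x - 5 = -6.
Step 3. [x - 5 = -6] the outer -5 inverts by adding 5. So sub: x = -1.

Answer: x ∈ {-1}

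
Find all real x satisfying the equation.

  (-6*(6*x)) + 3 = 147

Step 1. [(-6*(6*x)) + 3 = 147] the outer +3 inverts by subtracting 3 ⇒ sub: -6*(6*x) = 144.
Step 2. [-6*(6*x) = 144] divide by the outer -6, so div: 6*x = -24.
Step 3. [6*x = -24] divide by the outer 6 ⇒ div: x = -4.

Answer: x ∈ {-4}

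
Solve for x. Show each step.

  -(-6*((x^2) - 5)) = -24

Step 1. [-(-6*((x^2) - 5)) = -24] flip signs both sides, so neg: -6*((x^2) - 5) = 24.
Step 2. [-6*((x^2) - 5) = 24] -6·(inner) — divide through by -6, so div: (x^2) - 5 = -4.
Step 3. [(x^2) - 5 = -4] peel the -5: add 5 from each side ⇒ sub: x^2 = 1.
Step 4. [x^2 = 1] √ both sides: 1 ≥ 0 gives two branches, so sqrt: x = 1 or -1.

Answer: x ∈ {-1, 1}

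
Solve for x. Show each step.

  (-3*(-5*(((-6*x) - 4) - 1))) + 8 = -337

Step 1. [(-3*(-5*(((-6*x) - 4) - 1))) + 8 = -337] the outer +8 inverts by subtracting 8 ⇒ sub: -3*(-5*(((-6*x) - 4) - 1)) = -345.
Step 2. [-3*(-5*(((-6*x) - 4) - 1)) = -345] -3 out front; divide by -3 ⇒ div: -5*(((-6*x) - 4) - 1) = 115.
Step 3. [-5*(((-6*x) - 4) - 1) = 115] divide by the outer -5. So div: ((-6*x) - 4) - 1 = -23.
Step 4. [((-6*x) - 4) - 1 = -23] add 1: x sits inside (… - 1). So sub: (-6*x) - 4 = -22.
Step 5. [(-6*x) - 4 = -22] -4 is outermost — add 4 both sides, so sub: -6*x = -18.
Step 6. [-6*x = -18] leading coefficient -6: divide by -6, so div: x = 3.

Answer: x ∈ {3}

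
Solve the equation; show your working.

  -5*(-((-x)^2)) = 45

Step 1. [-5*(-((-x)^2)) = 45] leading coefficient -5: divide by -5 ⇒ div: -((-x)^2) = -9.
Step 2. [-((-x)^2) = -9] flip signs both sides, so neg: (-x)^2 = 9.
Step 3. [(-x)^2 = 9] LHS squared, RHS 9 ≥ 0: apply √ (±). So sqrt: -x = 3 or -3.
Step 4. [-x = 3 or -3] flip signs both sides. So neg: x = -3 or 3.

Answer: x ∈ {-3, 3}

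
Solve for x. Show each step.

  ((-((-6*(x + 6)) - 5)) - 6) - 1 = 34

Step 1. [((-((-6*(x + 6)) - 5)) - 6) - 1 = 34] add 1: x sits inside (… - 1), so sub: (-((-6*(x + 6)) - 5)) - 6 = 35.
Step 2. [(-((-6*(x + 6)) - 5)) - 6 = 35] peel the -6: add 6 from each side ⇒ sub: -((-6*(x + 6)) - 5) = 41.
Step 3. [-((-6*(x + 6)) - 5) = 41] flip signs both sides. So neg: (-6*(x + 6)) - 5 = -41.
Step 4. [(-6*(x + 6)) - 5 = -41] 5 comes off first (add 5). So sub: -6*(x + 6) = -36.
Step 5. [-6*(x + 6) = -36] -6 out front; divide by -6 ⇒ div: x + 6 = 6.
Step 6. [x + 6 = 6] subtract 6: x sits inside (… + 6), so sub: x = 0.

Answer: x ∈ {0}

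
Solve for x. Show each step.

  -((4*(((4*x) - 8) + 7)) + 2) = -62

Step 1. [-((4*(((4*x) - 8) + 7)) + 2) = -62] flip signs both sides ⇒ neg: (4*(((4*x) - 8) + 7)) + 2 = 62.
Step 2. [(4*(((4*x) - 8) + 7)) + 2 = 62] +2 is outermost — subtract 2 both sides ⇒ sub: 4*(((4*x) - 8) + 7) = 60.
Step 3. [4*(((4*x) - 8) + 7) = 60] divide by the outer 4, so div: ((4*x) - 8) + 7 = 15.
Step 4. [((4*x) - 8) + 7 = 15] subtract 7: x sits inside (… + 7). So sub: (4*x) - 8 = 8.
Step 5. [(4*x) - 8 = 8] peel the -8: add 8 from each side. So sub: 4*x = 16.
Step 6. [4*x = 16] LHS = 4·(…); ÷4 both sides, so div: x = 4.

Answer: x ∈ {4}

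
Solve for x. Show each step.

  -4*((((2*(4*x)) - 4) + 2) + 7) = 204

Step 1. [-4*((((2*(4*x)) - 4) + 2) + 7) = 204] -4 out front; divide by -4, so div: (((2*(4*x)) - 4) + 2) + 7 = -51.
Step 2. [(((2*(4*x)) - 4) + 2) + 7 = -51] subtract 7: x sits inside (… + 7) ⇒ sub: ((2*(4*x)) - 4) + 2 = -58.
Step 3. [((2*(4*x)) - 4) + 2 = -58] peel the +2: subtract 2 from each side ⇒ sub: (2*(4*x)) - 4 = -60.
Step 4. [(2*(4*x)) - 4 = -60] 4 comes off first (add 4) ⇒ sub: 2*(4*x) = -56.
Step 5. [2*(4*x) = -56] divide by the outer 2. So div: 4*x = -28.
Step 6. [4*x = -28] LHS = 4·(…); ÷4 both sides ⇒ div: x = -7.

Answer: x ∈ {-7}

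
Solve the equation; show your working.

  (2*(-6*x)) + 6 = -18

Step 1. [(2*(-6*x)) + 6 = -18] common factor 2 (LHS and -18) — divide through, so factor: (-6*x) + 3 = -9.
Step 2. [(-6*x) + 3 = -9] peel the +3: subtract 3 from each side, so sub: -6*x = -12.
Step 3. [-6*x = -12] leading coefficient -6: divide by -6, so div: x = 2.

Answer: x ∈ {2}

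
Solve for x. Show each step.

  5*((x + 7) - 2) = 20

Step 1. [5*((x + 7) - 2) = 20] 5 out front; divide by 5 ⇒ div: (x + 7) - 2 = 4.
Step 2. [(x + 7) - 2 = 4] add 2: x sits inside (… - 2), so sub: x + 7 = 6.
Step 3. [x + 7 = 6] peel the +7: subtract 7 from each side ⇒ sub: x = -1.

Answer: x ∈ {-1}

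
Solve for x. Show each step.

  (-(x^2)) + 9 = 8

Step 1. [(-(x^2)) + 9 = 8] peel the +9: subtract 9 from each side, so sub: -(x^2) = -1.
Step 2. [-(x^2) = -1] leading − — multiply by −1. So neg: x^2 = 1.
Step 3. [x^2 = 1] √ both sides: 1 ≥ 0 gives two branches. So sqrt: x = 1 or -1.

Answer: x ∈ {-1, 1}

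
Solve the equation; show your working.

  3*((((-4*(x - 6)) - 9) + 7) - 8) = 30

Step 1. [3*((((-4*(x - 6)) - 9) + 7) - 8) = 30] LHS = 3·(…); ÷3 both sides. So div: (((-4*(x - 6)) - 9) + 7) - 8 = 10.
Step 2. [(((-4*(x - 6)) - 9) + 7) - 8 = 10] the outer -8 inverts by adding 8 ⇒ sub: ((-4*(x - 6)) - 9) + 7 = 18.
Step 3. [((-4*(x - 6)) - 9) + 7 = 18] peel the +7: subtract 7 from each side. So sub: (-4*(x - 6)) - 9 = 11.
Step 4. [(-4*(x - 6)) - 9 = 11] add 9: x sits inside (… - 9), so sub: -4*(x - 6) = 20.
Step 5. [-4*(x - 6) = 20] -4·(inner) — divide through by -4, so div: x - 6 = -5.
Step 6. [x - 6 = -5] peel the -6: add 6 from each side. So sub: x = 1.

Answer: x ∈ {1}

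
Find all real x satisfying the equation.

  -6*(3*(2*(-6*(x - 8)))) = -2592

Step 1. [-6*(3*(2*(-6*(x - 8)))) = -2592] leading coefficient -6: divide by -6. So div: 3*(2*(-6*(x - 8))) = 432.
Step 2. [3*(2*(-6*(x - 8))) = 432] divide by the outer 3, so div: 2*(-6*(x - 8)) = 144.
Step 3. [2*(-6*(x - 8)) = 144] divide by the outer 2 ⇒ div: -6*(x - 8) = 72.
Step 4. [-6*(x - 8) = 72] leading coefficient -6: divide by -6. So div: x - 8 = -12.
Step 5. [x - 8 = -12] -8 is outermost — add 8 both sides ⇒ sub: x = -4.

Answer: x ∈ {-4}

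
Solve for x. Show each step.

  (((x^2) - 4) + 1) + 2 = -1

Step 1. [(((x^2) - 4) + 1) + 2 = -1] subtract 2: x sits inside (… + 2), so sub: ((x^2) - 4) + 1 = -3.
Step 2. [((x^2) - 4) + 1 = -3] +1 is outermost — subtract 1 both sides ⇒ sub: (x^2) - 4 = -4.
Step 3. [(x^2) - 4 = -4] 4 comes off first (add 4) ⇒ sub: x^2 = 0.
Step 4. [x^2 = 0] LHS squared, RHS 0 ≥ 0: apply √ (±) ⇒ sqrt: x = 0.

Answer: x ∈ {0}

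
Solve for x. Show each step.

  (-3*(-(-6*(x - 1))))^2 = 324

Step 1. [(-3*(-(-6*(x - 1))))^2 = 324] √ both sides: 324 ≥ 0 gives two branches ⇒ sqrt: -3*(-(-6*(x - 1))) = 18 or -18.
Step 2. [-3*(-(-6*(x - 1))) = 18 or -18] divide by the outer -3, so div: -(-6*(x - 1)) = -6 or 6.
Step 3. [-(-6*(x - 1)) = -6 or 6] leading − — multiply by −1. So neg: -6*(x - 1) = 6 or -6.
Step 4. [-6*(x - 1) = 6 or -6] -6·(inner) — divide through by -6 ⇒ div: x - 1 = -1 or 1.
Step 5. [x - 1 = -1 or 1] the outer -1 inverts by adding 1, so sub: x = 0 or 2.

Answer: x ∈ {0, 2}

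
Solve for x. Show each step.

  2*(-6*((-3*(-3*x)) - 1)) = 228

Step 1. [2*(-6*((-3*(-3*x)) - 1)) = 228] LHS = 2·(…); ÷2 both sides. So div: -6*((-3*(-3*x)) - 1) = 114.
Step 2. [-6*((-3*(-3*x)) - 1) = 114] divide by the outer -6 ⇒ div: (-3*(-3*x)) - 1 = -19.
Step 3. [(-3*(-3*x)) - 1 = -19] peel the -1: add 1 from each side ⇒ sub: -3*(-3*x) = -18.
Step 4. [-3*(-3*x) = -18] divide by the outer -3 ⇒ div: -3*x = 6.
Step 5. [-3*x = 6] divide by the outer -3, so div: x = -2.

Answer: x ∈ {-2}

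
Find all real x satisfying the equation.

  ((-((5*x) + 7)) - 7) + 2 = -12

Step 1. [((-((5*x) + 7)) - 7) + 2 = -12] 2 comes off first (subtract 2). So sub: (-((5*x) + 7)) - 7 = -14.
Step 2. [(-((5*x) + 7)) - 7 = -14] peel the -7: add 7 from each side, so sub: -((5*x) + 7) = -7.
Step 3. [-((5*x) + 7) = -7] LHS negated; negate both sides. So neg: (5*x) + 7 = 7.
Step 4. [(5*x) + 7 = 7] 7 comes off first (subtract 7). So sub: 5*x = 0.
Step 5. [5*x = 0] 5·(inner) — divide through by 5. So div: x = 0.

Answer: x ∈ {0}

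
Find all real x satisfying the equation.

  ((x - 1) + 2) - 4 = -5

Step 1. [((x - 1) + 2) - 4 = -5] -4 is outermost — add 4 both sides ⇒ sub: (x - 1) + 2 = -1.
Step 2. [(x - 1) + 2 = -1] +2 is outermost — subtract 2 both sides. So sub: x - 1 = -3.
Step 3. [x - 1 = -3] -1 is outermost — add 1 both sides. So sub: x = -2.

Answer: x ∈ {-2}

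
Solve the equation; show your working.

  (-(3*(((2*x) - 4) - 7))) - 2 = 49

Step 1. [(-(3*(((2*x) - 4) - 7))) - 2 = 49] 2 comes off first (add 2), so sub: -(3*(((2*x) - 4) - 7)) = 51.
Step 2. [-(3*(((2*x) - 4) - 7)) = 51] LHS negated; negate both sides ⇒ neg: 3*(((2*x) - 4) - 7) = -51.
Step 3. [3*(((2*x) - 4) - 7) = -51] 3·(inner) — divide through by 3, so div: ((2*x) - 4) - 7 = -17.
Step 4. [((2*x) - 4) - 7 = -17] add 7: x sits inside (… - 7) ⇒ sub: (2*x) - 4 = -10.
Step 5. [(2*x) - 4 = -10] -4 is outermost — add 4 both sides ⇒ sub: 2*x = -6.
Step 6. [2*x = -6] LHS = 2·(…); ÷2 both sides. So div: x = -3.

Answer: x ∈ {-3}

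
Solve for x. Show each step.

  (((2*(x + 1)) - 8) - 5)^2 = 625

Step 1. [(((2*(x + 1)) - 8) - 5)^2 = 625] LHS squared, RHS 625 ≥ 0: apply √ (±) ⇒ sqrt: ((2*(x + 1)) - 8) - 5 = 25 or -25.
Step 2. [((2*(x + 1)) - 8) - 5 = 25 or -25] the outer -5 inverts by adding 5. So sub: (2*(x + 1)) - 8 = 30 or -20.
Step 3. [(2*(x + 1)) - 8 = 30 or -20] 2 | LHS and 2 | 30 or -20: pull 2 out ⇒ factor: (x + 1) - 4 = 15 or -10.
Step 4. [(x + 1) - 4 = 15 or -10] peel the -4: add 4 from each side ⇒ sub: x + 1 = 19 or -6.
Step 5. [x + 1 = 19 or -6] 1 comes off first (subtract 1). So sub: x = 18 or -7.

Answer: x ∈ {-7, 18}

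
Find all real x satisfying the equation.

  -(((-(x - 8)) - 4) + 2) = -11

Step 1. [-(((-(x - 8)) - 4) + 2) = -11] LHS negated; negate both sides, so neg: ((-(x - 8)) - 4) + 2 = 11.
Step 2. [((-(x - 8)) - 4) + 2 = 11] +2 is outermost — subtract 2 both sides ⇒ sub: (-(x - 8)) - 4 = 9.
Step 3. [(-(x - 8)) - 4 = 9] add 4: x sits inside (… - 4). So sub: -(x - 8) = 13.
Step 4. [-(x - 8) = 13] flip signs both sides. So neg: x - 8 = -13.
Step 5. [x - 8 = -13] 8 comes off first (add 8). So sub: x = -5.

Answer: x ∈ {-5}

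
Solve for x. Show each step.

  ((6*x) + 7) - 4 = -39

Step 1. [((6*x) + 7) - 4 = -39] -4 is outermost — add 4 both sides. So sub: (6*x) + 7 = -35.
Step 2. [(6*x) + 7 = -35] +7 is outermost — subtract 7 both sides. So sub: 6*x = -42.
Step 3. [6*x = -42] leading coefficient 6: divide by 6, so div: x = -7.

Answer: x ∈ {-7}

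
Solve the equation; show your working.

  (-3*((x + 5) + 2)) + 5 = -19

Step 1. [(-3*((x + 5) + 2)) + 5 = -19] +5 is outermost — subtract 5 both sides ⇒ sub: -3*((x + 5) + 2) = -24.
Step 2. [-3*((x + 5) + 2) = -24] -3·(inner) — divide through by -3. So div: (x + 5) + 2 = 8.
Step 3. [(x + 5) + 2 = 8] +2 is outermost — subtract 2 both sides. So sub: x + 5 = 6.
Step 4. [x + 5 = 6] the outer +5 inverts by subtracting 5, so sub: x = 1.

Answer: x ∈ {1}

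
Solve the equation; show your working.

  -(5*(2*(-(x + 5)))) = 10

Step 1. [-(5*(2*(-(x + 5)))) = 10] leading − — multiply by −1, so neg: 5*(2*(-(x + 5))) = -10.
Step 2. [5*(2*(-(x + 5))) = -10] leading coefficient 5: divide by 5 ⇒ div: 2*(-(x + 5)) = -2.
Step 3. [2*(-(x + 5)) = -2] 2 out front; divide by 2. So div: -(x + 5) = -1.
Step 4. [-(x + 5) = -1] LHS negated; negate both sides ⇒ neg: x + 5 = 1.
Step 5. [x + 5 = 1] peel the +5: subtract 5 from each side. So sub: x = -4.

Answer: x ∈ {-4}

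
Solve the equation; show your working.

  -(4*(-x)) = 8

Step 1. [-(4*(-x)) = 8] leading − — multiply by −1, so neg: 4*(-x) = -8.
Step 2. [4*(-x) = -8] LHS = 4·(…); ÷4 both sides, so div: -x = -2.
Step 3. [-x = -2] flip signs both sides, so neg: x = 2.

Answer: x ∈ {2}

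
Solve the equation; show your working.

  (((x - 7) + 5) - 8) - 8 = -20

Step 1. [(((x - 7) + 5) - 8) - 8 = -20] -8 is outermost — add 8 both sides ⇒ sub: ((x - 7) + 5) - 8 = -12.
Step 2. [((x - 7) + 5) - 8 = -12] 8 comes off first (add 8). So sub: (x - 7) + 5 = -4.
Step 3. [(x - 7) + 5 = -4] subtract 5: x sits inside (… + 5). So sub: x - 7 = -9.
Step 4. [x - 7 = -9] -7 is outermost — add 7 both sides. So sub: x = -2.

Answer: x ∈ {-2}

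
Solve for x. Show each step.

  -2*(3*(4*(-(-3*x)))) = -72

Step 1. [-2*(3*(4*(-(-3*x)))) = -72] divide by the outer -2 ⇒ div: 3*(4*(-(-3*x))) = 36.
Step 2. [3*(4*(-(-3*x))) = 36] 3 out front; divide by 3. So div: 4*(-(-3*x)) = 12.
Step 3. [4*(-(-3*x)) = 12] divide by the outer 4, so div: -(-3*x) = 3.
Step 4. [-(-3*x) = 3] flip signs both sides. So neg: -3*x = -3.
Step 5. [-3*x = -3] LHS = -3·(…); ÷-3 both sides, so div: x = 1.

Answer: x ∈ {1}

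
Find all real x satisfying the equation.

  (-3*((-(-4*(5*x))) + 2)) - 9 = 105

Step 1. [(-3*((-(-4*(5*x))) + 2)) - 9 = 105] the outer -9 inverts by adding 9. So sub: -3*((-(-4*(5*x))) + 2) = 114.
Step 2. [-3*((-(-4*(5*x))) + 2) = 114] divide by the outer -3, so div: (-(-4*(5*x))) + 2 = -38.
Step 3. [(-(-4*(5*x))) + 2 = -38] peel the +2: subtract 2 from each side. So sub: -(-4*(5*x)) = -40.
Step 4. [-(-4*(5*x)) = -40] flip signs both sides ⇒ neg: -4*(5*x) = 40.
Step 5. [-4*(5*x) = 40] divide by the outer -4. So div: 5*x = -10.
Step 6. [5*x = -10] 5·(inner) — divide through by 5, so div: x = -2.

Answer: x ∈ {-2}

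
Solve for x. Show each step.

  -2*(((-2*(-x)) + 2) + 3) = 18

Step 1. [-2*(((-2*(-x)) + 2) + 3) = 18] -2·(inner) — divide through by -2, so div: ((-2*(-x)) + 2) + 3 = -9.
Step 2. [((-2*(-x)) + 2) + 3 = -9] peel the +3: subtract 3 from each side. So sub: (-2*(-x)) + 2 = -12.
Step 3. [(-2*(-x)) + 2 = -12] the outer +2 inverts by subtracting 2, so sub: -2*(-x) = -14.
Step 4. [-2*(-x) = -14] -2·(inner) — divide through by -2 ⇒ div: -x = 7.
Step 5. [-x = 7] leading − — multiply by −1 ⇒ neg: x = -7.

Answer: x ∈ {-7}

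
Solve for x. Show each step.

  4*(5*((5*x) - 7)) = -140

Step 1. [4*(5*((5*x) - 7)) = -140] divide by the outer 4. So div: 5*((5*x) - 7) = -35.
Step 2. [5*((5*x) - 7) = -35] divide by the outer 5 ⇒ div: (5*x) - 7 = -7.
Step 3. [(5*x) - 7 = -7] 7 comes off first (add 7), so sub: 5*x = 0.
Step 4. [5*x = 0] 5·(inner) — divide through by 5. So div: x = 0.

Answer: x ∈ {0}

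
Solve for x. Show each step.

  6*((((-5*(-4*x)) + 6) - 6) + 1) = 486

Step 1. [6*((((-5*(-4*x)) + 6) - 6) + 1) = 486] LHS = 6·(…); ÷6 both sides, so div: (((-5*(-4*x)) + 6) - 6) + 1 = 81.
Step 2. [(((-5*(-4*x)) + 6) - 6) + 1 = 81] peel the +1: subtract 1 from each side. So sub: ((-5*(-4*x)) + 6) - 6 = 80.
Step 3. [((-5*(-4*x)) + 6) - 6 = 80] -6 is outermost — add 6 both sides, so sub: (-5*(-4*x)) + 6 = 86.
Step 4. [(-5*(-4*x)) + 6 = 86] peel the +6: subtract 6 from each side ⇒ sub: -5*(-4*x) = 80.
Step 5. [-5*(-4*x) = 80] -5 out front; divide by -5. So div: -4*x = -16.
Step 6. [-4*x = -16] -4·(inner) — divide through by -4. So div: x = 4.

Answer: x ∈ {4}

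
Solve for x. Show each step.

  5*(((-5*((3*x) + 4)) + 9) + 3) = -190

Step 1. [5*(((-5*((3*x) + 4)) + 9) + 3) = -190] leading coefficient 5: divide by 5 ⇒ div: ((-5*((3*x) + 4)) + 9) + 3 = -38.
Step 2. [((-5*((3*x) + 4)) + 9) + 3 = -38] 3 comes off first (subtract 3) ⇒ sub: (-5*((3*x) + 4)) + 9 = -41.
Step 3. [(-5*((3*x) + 4)) + 9 = -41] the outer +9 inverts by subtracting 9, so sub: -5*((3*x) + 4) = -50.
Step 4. [-5*((3*x) + 4) = -50] leading coefficient -5: divide by -5 ⇒ div: (3*x) + 4 = 10.
Step 5. [(3*x) + 4 = 10] +4 is outermost — subtract 4 both sides, so sub: 3*x = 6.
Step 6. [3*x = 6] 3 out front; divide by 3, so div: x = 2.

Answer: x ∈ {2}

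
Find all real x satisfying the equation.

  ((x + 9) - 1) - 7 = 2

Step 1. [((x + 9) - 1) - 7 = 2] add 7: x sits inside (… - 7), so sub: (x + 9) - 1 = 9.
Step 2. [(x + 9) - 1 = 9] -1 is outermost — add 1 both sides. So sub: x + 9 = 10.
Step 3. [x + 9 = 10] the outer +9 inverts by subtracting 9. So sub: x = 1.

Answer: x ∈ {1}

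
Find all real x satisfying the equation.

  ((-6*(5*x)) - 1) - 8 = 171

Step 1. [((-6*(5*x)) - 1) - 8 = 171] the outer -8 inverts by adding 8 ⇒ sub: (-6*(5*x)) - 1 = 179.
Step 2. [(-6*(5*x)) - 1 = 179] peel the -1: add 1 from each side, so sub: -6*(5*x) = 180.
Step 3. [-6*(5*x) = 180] -6 out front; divide by -6 ⇒ div: 5*x = -30.
Step 4. [5*x = -30] 5 out front; divide by 5, so div: x = -6.

Answer: x ∈ {-6}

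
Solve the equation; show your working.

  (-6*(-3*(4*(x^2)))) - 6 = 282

Step 1. [(-6*(-3*(4*(x^2)))) - 6 = 282] -6 | LHS and -6 | 282: pull -6 out, so factor: (-3*(4*(x^2))) + 1 = -47.
Step 2. [(-3*(4*(x^2))) + 1 = -47] peel the +1: subtract 1 from each side, so sub: -3*(4*(x^2)) = -48.
Step 3. [-3*(4*(x^2)) = -48] LHS = -3·(…); ÷-3 both sides, so div: 4*(x^2) = 16.
Step 4. [4*(x^2) = 16] leading coefficient 4: divide by 4, so div: x^2 = 4.
Step 5. [x^2 = 4] √ both sides: 4 ≥ 0 gives two branches ⇒ sqrt: x = 2 or -2.

Answer: x ∈ {-2, 2}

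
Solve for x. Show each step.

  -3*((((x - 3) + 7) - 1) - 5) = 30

Step 1. [-3*((((x - 3) + 7) - 1) - 5) = 30] leading coefficient -3: divide by -3. So div: (((x - 3) + 7) - 1) - 5 = -10.
Step 2. [(((x - 3) + 7) - 1) - 5 = -10] 5 comes off first (add 5), so sub: ((x - 3) + 7) - 1 = -5.
Step 3. [((x - 3) + 7) - 1 = -5] add 1: x sits inside (… - 1), so sub: (x - 3) + 7 = -4.
Step 4. [(x - 3) + 7 = -4] peel the +7: subtract 7 from each side ⇒ sub: x - 3 = -11.
Step 5. [x - 3 = -11] the outer -3 inverts by adding 3, so sub: x = -8.

Answer: x ∈ {-8}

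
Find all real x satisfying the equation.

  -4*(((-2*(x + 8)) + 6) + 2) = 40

Step 1. [-4*(((-2*(x + 8)) + 6) + 2) = 40] LHS = -4·(…); ÷-4 both sides, so div: ((-2*(x + 8)) + 6) + 2 = -10.
Step 2. [((-2*(x + 8)) + 6) + 2 = -10] +2 is outermost — subtract 2 both sides ⇒ sub: (-2*(x + 8)) + 6 = -12.
Step 3. [(-2*(x + 8)) + 6 = -12] 6 comes off first (subtract 6). So sub: -2*(x + 8) = -18.
Step 4. [-2*(x + 8) = -18] divide by the outer -2 ⇒ div: x + 8 = 9.
Step 5. [x + 8 = 9] peel the +8: subtract 8 from each side ⇒ sub: x = 1.

Answer: x ∈ {1}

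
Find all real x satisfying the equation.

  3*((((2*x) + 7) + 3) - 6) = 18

Step 1. [3*((((2*x) + 7) + 3) - 6) = 18] divide by the outer 3 ⇒ div: (((2*x) + 7) + 3) - 6 = 6.
Step 2. [(((2*x) + 7) + 3) - 6 = 6] -6 is outermost — add 6 both sides, so sub: ((2*x) + 7) + 3 = 12.
Step 3. [((2*x) + 7) + 3 = 12] subtract 3: x sits inside (… + 3). So sub: (2*x) + 7 = 9.
Step 4. [(2*x) + 7 = 9] peel the +7: subtract 7 from each side ⇒ sub: 2*x = 2.
Step 5. [2*x = 2] 2·(inner) — divide through by 2 ⇒ div: x = 1.

Answer: x ∈ {1}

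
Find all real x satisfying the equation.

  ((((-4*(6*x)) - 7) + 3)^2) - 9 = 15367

Step 1. [((((-4*(6*x)) - 7) + 3)^2) - 9 = 15367] peel the -9: add 9 from each side. So sub: (((-4*(6*x)) - 7) + 3)^2 = 15376.
Step 2. [(((-4*(6*x)) - 7) + 3)^2 = 15376] √ both sides: 15376 ≥ 0 gives two branches. So sqrt: ((-4*(6*x)) - 7) + 3 = 124 or -124.
Step 3. [((-4*(6*x)) - 7) + 3 = 124 or -124] peel the +3: subtract 3 from each side. So sub: (-4*(6*x)) - 7 = 121 or -127.
Step 4. [(-4*(6*x)) - 7 = 121 or -127] peel the -7: add 7 from each side ⇒ sub: -4*(6*x) = 128 or -120.
Step 5. [-4*(6*x) = 128 or -120] divide by the outer -4 ⇒ div: 6*x = -32 or 30.
Step 6. [6*x = -32 or 30] LHS = 6·(…); ÷6 both sides ⇒ div: x = -16/3 or 5.

Answer: x ∈ {-16/3, 5}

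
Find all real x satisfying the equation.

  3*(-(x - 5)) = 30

Step 1. [3*(-(x - 5)) = 30] leading coefficient 3: divide by 3, so div: -(x - 5) = 10.
Step 2. [-(x - 5) = 10] leading − — multiply by −1. So neg: x - 5 = -10.
Step 3. [x - 5 = -10] add 5: x sits inside (… - 5) ⇒ sub: x = -5.

Answer: x ∈ {-5}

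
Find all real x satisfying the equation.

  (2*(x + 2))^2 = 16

Step 1. [(2*(x + 2))^2 = 16] 16 ≥ 0, LHS is (·)² — take ±√. So sqrt: 2*(x + 2) = 4 or -4.
Step 2. [2*(x + 2) = 4 or -4] leading coefficient 2: divide by 2, so div: x + 2 = 2 or -2.
Step 3. [x + 2 = 2 or -2] 2 comes off first (subtract 2). So sub: x = 0 or -4.

Answer: x ∈ {-4, 0}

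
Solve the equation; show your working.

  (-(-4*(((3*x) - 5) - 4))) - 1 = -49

Step 1. [(-(-4*(((3*x) - 5) - 4))) - 1 = -49] -1 is outermost — add 1 both sides ⇒ sub: -(-4*(((3*x) - 5) - 4)) = -48.
Step 2. [-(-4*(((3*x) - 5) - 4)) = -48] leading − — multiply by −1, so neg: -4*(((3*x) - 5) - 4) = 48.
Step 3. [-4*(((3*x) - 5) - 4) = 48] leading coefficient -4: divide by -4, so div: ((3*x) - 5) - 4 = -12.
Step 4. [((3*x) - 5) - 4 = -12] add 4: x sits inside (… - 4), so sub: (3*x) - 5 = -8.
Step 5. [(3*x) - 5 = -8] add 5: x sits inside (… - 5), so sub: 3*x = -3.
Step 6. [3*x = -3] 3·(inner) — divide through by 3, so div: x = -1.

Answer: x ∈ {-1}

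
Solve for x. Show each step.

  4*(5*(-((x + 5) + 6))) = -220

Step 1. [4*(5*(-((x + 5) + 6))) = -220] divide by the outer 4 ⇒ div: 5*(-((x + 5) + 6)) = -55.
Step 2. [5*(-((x + 5) + 6)) = -55] leading coefficient 5: divide by 5, so div: -((x + 5) + 6) = -11.
Step 3. [-((x + 5) + 6) = -11] flip signs both sides, so neg: (x + 5) + 6 = 11.
Step 4. [(x + 5) + 6 = 11] +6 is outermost — subtract 6 both sides. So sub: x + 5 = 5.
Step 5. [x + 5 = 5] 5 comes off first (subtract 5) ⇒ sub: x = 0.

Answer: x ∈ {0}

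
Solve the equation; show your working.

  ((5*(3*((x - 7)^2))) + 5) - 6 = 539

Step 1. [((5*(3*((x - 7)^2))) + 5) - 6 = 539] -6 is outermost — add 6 both sides ⇒ sub: (5*(3*((x - 7)^2))) + 5 = 545.
Step 2. [(5*(3*((x - 7)^2))) + 5 = 545] +5 is outermost — subtract 5 both sides ⇒ sub: 5*(3*((x - 7)^2)) = 540.
Step 3. [5*(3*((x - 7)^2)) = 540] 5·(inner) — divide through by 5, so div: 3*((x - 7)^2) = 108.
Step 4. [3*((x - 7)^2) = 108] divide by the outer 3. So div: (x - 7)^2 = 36.
Step 5. [(x - 7)^2 = 36] LHS squared, RHS 36 ≥ 0: apply √ (±), so sqrt: x - 7 = 6 or -6.
Step 6. [x - 7 = 6 or -6] the outer -7 inverts by adding 7, so sub: x = 13 or 1.

Answer: x ∈ {1, 13}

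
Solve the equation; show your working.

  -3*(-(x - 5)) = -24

Step 1. [-3*(-(x - 5)) = -24] -3 out front; divide by -3. So div: -(x - 5) = 8.
Step 2. [-(x - 5) = 8] flip signs both sides, so neg: x - 5 = -8.
Step 3. [x - 5 = -8] the outer -5 inverts by adding 5 ⇒ sub: x = -3.

Answer: x ∈ {-3}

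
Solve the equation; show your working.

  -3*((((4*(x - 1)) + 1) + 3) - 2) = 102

Step 1. [-3*((((4*(x - 1)) + 1) + 3) - 2) = 102] LHS = -3·(…); ÷-3 both sides, so div: (((4*(x - 1)) + 1) + 3) - 2 = -34.
Step 2. [(((4*(x - 1)) + 1) + 3) - 2 = -34] add 2: x sits inside (… - 2), so sub: ((4*(x - 1)) + 1) + 3 = -32.
Step 3. [((4*(x - 1)) + 1) + 3 = -32] 3 comes off first (subtract 3) ⇒ sub: (4*(x - 1)) + 1 = -35.
Step 4. [(4*(x - 1)) + 1 = -35] the outer +1 inverts by subtracting 1. So sub: 4*(x - 1) = -36.
Step 5. [4*(x - 1) = -36] divide by the outer 4, so div: x - 1 = -9.
Step 6. [x - 1 = -9] peel the -1: add 1 from each side, so sub: x = -8.

Answer: x ∈ {-8}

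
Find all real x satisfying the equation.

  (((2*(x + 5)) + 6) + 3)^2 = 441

Step 1. [(((2*(x + 5)) + 6) + 3)^2 = 441] √ both sides: 441 ≥ 0 gives two branches ⇒ sqrt: ((2*(x + 5)) + 6) + 3 = 21 or -21.
Step 2. [((2*(x + 5)) + 6) + 3 = 21 or -21] subtract 3: x sits inside (… + 3). So sub: (2*(x + 5)) + 6 = 18 or -24.
Step 3. [(2*(x + 5)) + 6 = 18 or -24] 2 | LHS and 2 | 18 or -24: pull 2 out. So factor: (x + 5) + 3 = 9 or -12.
Step 4. [(x + 5) + 3 = 9 or -12] the outer +3 inverts by subtracting 3 ⇒ sub: x + 5 = 6 or -15.
Step 5. [x + 5 = 6 or -15] +5 is outermost — subtract 5 both sides. So sub: x = 1 or -20.

Answer: x ∈ {-20, 1}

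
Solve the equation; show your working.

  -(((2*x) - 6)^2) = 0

Step 1. [-(((2*x) - 6)^2) = 0] LHS negated; negate both sides. So neg: ((2*x) - 6)^2 = 0.
Step 2. [((2*x) - 6)^2 = 0] LHS squared, RHS 0 ≥ 0: apply √ (±). So sqrt: (2*x) - 6 = 0.
Step 3. [(2*x) - 6 = 0] 2 divides every term; factor it out, so factor: x - 3 = 0.
Step 4. [x - 3 = 0] -3 is outermost — add 3 both sides, so sub: x = 3.

Answer: x ∈ {3}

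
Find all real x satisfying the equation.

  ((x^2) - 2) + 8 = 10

Step 1. [((x^2) - 2) + 8 = 10] +8 is outermost — subtract 8 both sides. So sub: (x^2) - 2 = 2.
Step 2. [(x^2) - 2 = 2] 2 comes off first (add 2) ⇒ sub: x^2 = 4.
Step 3. [x^2 = 4] √ both sides: 4 ≥ 0 gives two branches. So sqrt: x = 2 or -2.

Answer: x ∈ {-2, 2}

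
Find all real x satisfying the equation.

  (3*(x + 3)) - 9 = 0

Step 1. [(3*(x + 3)) - 9 = 0] -9 is outermost — add 9 both sides ⇒ sub: 3*(x + 3) = 9.
Step 2. [3*(x + 3) = 9] divide by the outer 3 ⇒ div: x + 3 = 3.
Step 3. [x + 3 = 3] subtract 3: x sits inside (… + 3). So sub: x = 0.

Answer: x ∈ {0}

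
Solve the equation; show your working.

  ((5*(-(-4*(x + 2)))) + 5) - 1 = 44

Step 1. [((5*(-(-4*(x + 2)))) + 5) - 1 = 44] 1 comes off first (add 1). So sub: (5*(-(-4*(x + 2)))) + 5 = 45.
Step 2. [(5*(-(-4*(x + 2)))) + 5 = 45] 5 divides every term; factor it out. So factor: (-(-4*(x + 2))) + 1 = 9.
Step 3. [(-(-4*(x + 2))) + 1 = 9] 1 comes off first (subtract 1). So sub: -(-4*(x + 2)) = 8.
Step 4. [-(-4*(x + 2)) = 8] LHS negated; negate both sides. So neg: -4*(x + 2) = -8.
Step 5. [-4*(x + 2) = -8] leading coefficient -4: divide by -4. So div: x + 2 = 2.
Step 6. [x + 2 = 2] +2 is outermost — subtract 2 both sides. So sub: x = 0.

Answer: x ∈ {0}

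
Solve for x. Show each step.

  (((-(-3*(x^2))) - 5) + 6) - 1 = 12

Step 1. [(((-(-3*(x^2))) - 5) + 6) - 1 = 12] 1 comes off first (add 1). So sub: ((-(-3*(x^2))) - 5) + 6 = 13.
Step 2. [((-(-3*(x^2))) - 5) + 6 = 13] subtract 6: x sits inside (… + 6), so sub: (-(-3*(x^2))) - 5 = 7.
Step 3. [(-(-3*(x^2))) - 5 = 7] -5 is outermost — add 5 both sides ⇒ sub: -(-3*(x^2)) = 12.
Step 4. [-(-3*(x^2)) = 12] flip signs both sides, so neg: -3*(x^2) = -12.
Step 5. [-3*(x^2) = -12] leading coefficient -3: divide by -3. So div: x^2 = 4.
Step 6. [x^2 = 4] √ both sides: 4 ≥ 0 gives two branches ⇒ sqrt: x = 2 or -2.

Answer: x ∈ {-2, 2}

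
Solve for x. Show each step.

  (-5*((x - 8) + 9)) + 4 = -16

Step 1. [(-5*((x - 8) + 9)) + 4 = -16] +4 is outermost — subtract 4 both sides ⇒ sub: -5*((x - 8) + 9) = -20.
Step 2. [-5*((x - 8) + 9) = -20] divide by the outer -5, so div: (x - 8) + 9 = 4.
Step 3. [(x - 8) + 9 = 4] peel the +9: subtract 9 from each side ⇒ sub: x - 8 = -5.
Step 4. [x - 8 = -5] 8 comes off first (add 8) ⇒ sub: x = 3.

Answer: x ∈ {3}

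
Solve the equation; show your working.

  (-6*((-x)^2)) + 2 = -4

Step 1. [(-6*((-x)^2)) + 2 = -4] +2 is outermost — subtract 2 both sides. So sub: -6*((-x)^2) = -6.
Step 2. [-6*((-x)^2) = -6] leading coefficient -6: divide by -6, so div: (-x)^2 = 1.
Step 3. [(-x)^2 = 1] LHS squared, RHS 1 ≥ 0: apply √ (±). So sqrt: -x = 1 or -1.
Step 4. [-x = 1 or -1] flip signs both sides. So neg: x = -1 or 1.

Answer: x ∈ {-1, 1}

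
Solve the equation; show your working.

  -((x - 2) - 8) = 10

Step 1. [-((x - 2) - 8) = 10] LHS negated; negate both sides. So neg: (x - 2) - 8 = -10.
Step 2. [(x - 2) - 8 = -10] 8 comes off first (add 8), so sub: x - 2 = -2.
Step 3. [x - 2 = -2] peel the -2: add 2 from each side, so sub: x = 0.

Answer: x ∈ {0}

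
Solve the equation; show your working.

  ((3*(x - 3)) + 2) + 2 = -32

Step 1. [((3*(x - 3)) + 2) + 2 = -32] +2 is outermost — subtract 2 both sides ⇒ sub: (3*(x - 3)) + 2 = -34.
Step 2. [(3*(x - 3)) + 2 = -34] peel the +2: subtract 2 from each side. So sub: 3*(x - 3) = -36.
Step 3. [3*(x - 3) = -36] 3·(inner) — divide through by 3. So div: x - 3 = -12.
Step 4. [x - 3 = -12] 3 comes off first (add 3). So sub: x = -9.

Answer: x ∈ {-9}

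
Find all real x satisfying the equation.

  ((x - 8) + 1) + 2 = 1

Step 1. [((x - 8) + 1) + 2 = 1] the outer +2 inverts by subtracting 2, so sub: (x - 8) + 1 = -1.
Step 2. [(x - 8) + 1 = -1] peel the +1: subtract 1 from each side, so sub: x - 8 = -2.
Step 3. [x - 8 = -2] -8 is outermost — add 8 both sides ⇒ sub: x = 6.

Answer: x ∈ {6}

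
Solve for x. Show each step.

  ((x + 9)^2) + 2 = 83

Step 1. [((x + 9)^2) + 2 = 83] 2 comes off first (subtract 2). So sub: (x + 9)^2 = 81.
Step 2. [(x + 9)^2 = 81] LHS squared, RHS 81 ≥ 0: apply √ (±), so sqrt: x + 9 = 9 or -9.
Step 3. [x + 9 = 9 or -9] peel the +9: subtract 9 from each side, so sub: x = 0 or -18.

Answer: x ∈ {-18, 0}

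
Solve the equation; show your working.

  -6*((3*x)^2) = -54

Step 1. [-6*((3*x)^2) = -54] leading coefficient -6: divide by -6, so div: (3*x)^2 = 9.
Step 2. [(3*x)^2 = 9] LHS squared, RHS 9 ≥ 0: apply √ (±). So sqrt: 3*x = 3 or -3.
Step 3. [3*x = 3 or -3] 3 out front; divide by 3 ⇒ div: x = 1 or -1.

Answer: x ∈ {-1, 1}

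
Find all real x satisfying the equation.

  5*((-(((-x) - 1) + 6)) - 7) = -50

Step 1. [5*((-(((-x) - 1) + 6)) - 7) = -50] divide by the outer 5 ⇒ div: (-(((-x) - 1) + 6)) - 7 = -10.
Step 2. [(-(((-x) - 1) + 6)) - 7 = -10] peel the -7: add 7 from each side, so sub: -(((-x) - 1) + 6) = -3.
Step 3. [-(((-x) - 1) + 6) = -3] flip signs both sides ⇒ neg: ((-x) - 1) + 6 = 3.
Step 4. [((-x) - 1) + 6 = 3] peel the +6: subtract 6 from each side ⇒ sub: (-x) - 1 = -3.
Step 5. [(-x) - 1 = -3] 1 comes off first (add 1) ⇒ sub: -x = -2.
Step 6. [-x = -2] flip signs both sides, so neg: x = 2.

Answer: x ∈ {2}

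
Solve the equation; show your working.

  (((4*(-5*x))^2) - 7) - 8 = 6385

Step 1. [(((4*(-5*x))^2) - 7) - 8 = 6385] 8 comes off first (add 8) ⇒ sub: ((4*(-5*x))^2) - 7 = 6393.
Step 2. [((4*(-5*x))^2) - 7 = 6393] 7 comes off first (add 7), so sub: (4*(-5*x))^2 = 6400.
Step 3. [(4*(-5*x))^2 = 6400] LHS squared, RHS 6400 ≥ 0: apply √ (±). So sqrt: 4*(-5*x) = 80 or -80.
Step 4. [4*(-5*x) = 80 or -80] 4·(inner) — divide through by 4 ⇒ div: -5*x = 20 or -20.
Step 5. [-5*x = 20 or -20] leading coefficient -5: divide by -5. So div: x = -4 or 4.

Answer: x ∈ {-4, 4}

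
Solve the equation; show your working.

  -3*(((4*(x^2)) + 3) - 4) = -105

Step 1. [-3*(((4*(x^2)) + 3) - 4) = -105] -3·(inner) — divide through by -3, so div: ((4*(x^2)) + 3) - 4 = 35.
Step 2. [((4*(x^2)) + 3) - 4 = 35] add 4: x sits inside (… - 4), so sub: (4*(x^2)) + 3 = 39.
Step 3. [(4*(x^2)) + 3 = 39] subtract 3: x sits inside (… + 3) ⇒ sub: 4*(x^2) = 36.
Step 4. [4*(x^2) = 36] leading coefficient 4: divide by 4. So div: x^2 = 9.
Step 5. [x^2 = 9] LHS squared, RHS 9 ≥ 0: apply √ (±). So sqrt: x = 3 or -3.

Answer: x ∈ {-3, 3}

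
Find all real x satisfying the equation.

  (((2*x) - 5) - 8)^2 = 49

Step 1. [(((2*x) - 5) - 8)^2 = 49] √ both sides: 49 ≥ 0 gives two branches. So sqrt: ((2*x) - 5) - 8 = 7 or -7.
Step 2. [((2*x) - 5) - 8 = 7 or -7] peel the -8: add 8 from each side. So sub: (2*x) - 5 = 15 or 1.
Step 3. [(2*x) - 5 = 15 or 1] peel the -5: add 5 from each side, so sub: 2*x = 20 or 6.
Step 4. [2*x = 20 or 6] 2·(inner) — divide through by 2. So div: x = 10 or 3.

Answer: x ∈ {3, 10}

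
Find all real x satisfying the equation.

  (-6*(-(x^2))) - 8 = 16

Step 1. [(-6*(-(x^2))) - 8 = 16] the outer -8 inverts by adding 8. So sub: -6*(-(x^2)) = 24.
Step 2. [-6*(-(x^2)) = 24] leading coefficient -6: divide by -6. So div: -(x^2) = -4.
Step 3. [-(x^2) = -4] LHS negated; negate both sides, so neg: x^2 = 4.
Step 4. [x^2 = 4] √ both sides: 4 ≥ 0 gives two branches. So sqrt: x = 2 or -2.

Answer: x ∈ {-2, 2}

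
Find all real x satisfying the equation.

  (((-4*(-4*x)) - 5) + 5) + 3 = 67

Step 1. [(((-4*(-4*x)) - 5) + 5) + 3 = 67] subtract 3: x sits inside (… + 3), so sub: ((-4*(-4*x)) - 5) + 5 = 64.
Step 2. [((-4*(-4*x)) - 5) + 5 = 64] +5 is outermost — subtract 5 both sides. So sub: (-4*(-4*x)) - 5 = 59.
Step 3. [(-4*(-4*x)) - 5 = 59] the outer -5 inverts by adding 5, so sub: -4*(-4*x) = 64.
Step 4. [-4*(-4*x) = 64] -4 out front; divide by -4. So div: -4*x = -16.
Step 5. [-4*x = -16] -4·(inner) — divide through by -4. So div: x = 4.

Answer: x ∈ {4}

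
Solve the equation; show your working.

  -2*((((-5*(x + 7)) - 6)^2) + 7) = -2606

Step 1. [-2*((((-5*(x + 7)) - 6)^2) + 7) = -2606] leading coefficient -2: divide by -2, so div: (((-5*(x + 7)) - 6)^2) + 7 = 1303.
Step 2. [(((-5*(x + 7)) - 6)^2) + 7 = 1303] subtract 7: x sits inside (… + 7), so sub: ((-5*(x + 7)) - 6)^2 = 1296.
Step 3. [((-5*(x + 7)) - 6)^2 = 1296] LHS squared, RHS 1296 ≥ 0: apply √ (±), so sqrt: (-5*(x + 7)) - 6 = 36 or -36.
Step 4. [(-5*(x + 7)) - 6 = 36 or -36] peel the -6: add 6 from each side ⇒ sub: -5*(x + 7) = 42 or -30.
Step 5. [-5*(x + 7) = 42 or -30] -5 out front; divide by -5 ⇒ div: x + 7 = -42/5 or 6.
Step 6. [x + 7 = -42/5 or 6] +7 is outermost — subtract 7 both sides. So sub: x = -77/5 or -1.

Answer: x ∈ {-77/5, -1}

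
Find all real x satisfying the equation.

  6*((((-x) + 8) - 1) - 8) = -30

Step 1. [6*((((-x) + 8) - 1) - 8) = -30] 6 out front; divide by 6. So div: (((-x) + 8) - 1) - 8 = -5.
Step 2. [(((-x) + 8) - 1) - 8 = -5] -8 is outermost — add 8 both sides ⇒ sub: ((-x) + 8) - 1 = 3.
Step 3. [((-x) + 8) - 1 = 3] peel the -1: add 1 from each side ⇒ sub: (-x) + 8 = 4.
Step 4. [(-x) + 8 = 4] +8 is outermost — subtract 8 both sides ⇒ sub: -x = -4.
Step 5. [-x = -4] flip signs both sides ⇒ neg: x = 4.

Answer: x ∈ {4}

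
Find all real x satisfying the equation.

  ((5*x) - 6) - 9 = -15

Step 1. [((5*x) - 6) - 9 = -15] the outer -9 inverts by adding 9 ⇒ sub: (5*x) - 6 = -6.
Step 2. [(5*x) - 6 = -6] peel the -6: add 6 from each side, so sub: 5*x = 0.
Step 3. [5*x = 0] 5·(inner) — divide through by 5 ⇒ div: x = 0.

Answer: x ∈ {0}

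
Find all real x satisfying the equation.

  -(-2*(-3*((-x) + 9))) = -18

Step 1. [-(-2*(-3*((-x) + 9))) = -18] LHS negated; negate both sides ⇒ neg: -2*(-3*((-x) + 9)) = 18.
Step 2. [-2*(-3*((-x) + 9)) = 18] LHS = -2·(…); ÷-2 both sides ⇒ div: -3*((-x) + 9) = -9.
Step 3. [-3*((-x) + 9) = -9] leading coefficient -3: divide by -3. So div: (-x) + 9 = 3.
Step 4. [(-x) + 9 = 3] peel the +9: subtract 9 from each side, so sub: -x = -6.
Step 5. [-x = -6] LHS negated; negate both sides. So neg: x = 6.

Answer: x ∈ {6}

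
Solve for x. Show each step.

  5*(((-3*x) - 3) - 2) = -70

Step 1. [5*(((-3*x) - 3) - 2) = -70] divide by the outer 5 ⇒ div: ((-3*x) - 3) - 2 = -14.
Step 2. [((-3*x) - 3) - 2 = -14] add 2: x sits inside (… - 2) ⇒ sub: (-3*x) - 3 = -12.
Step 3. [(-3*x) - 3 = -12] common factor -3 (LHS and -12) — divide through. So factor: x + 1 = 4.
Step 4. [x + 1 = 4] subtract 1: x sits inside (… + 1). So sub: x = 3.

Answer: x ∈ {3}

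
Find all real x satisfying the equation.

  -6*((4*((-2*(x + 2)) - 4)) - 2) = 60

Step 1. [-6*((4*((-2*(x + 2)) - 4)) - 2) = 60] -6 out front; divide by -6. So div: (4*((-2*(x + 2)) - 4)) - 2 = -10.
Step 2. [(4*((-2*(x + 2)) - 4)) - 2 = -10] 2 comes off first (add 2). So sub: 4*((-2*(x + 2)) - 4) = -8.
Step 3. [4*((-2*(x + 2)) - 4) = -8] leading coefficient 4: divide by 4, so div: (-2*(x + 2)) - 4 = -2.
Step 4. [(-2*(x + 2)) - 4 = -2] common factor -2 (LHS and -2) — divide through. So factor: (x + 2) + 2 = 1.
Step 5. [(x + 2) + 2 = 1] +2 is outermost — subtract 2 both sides, so sub: x + 2 = -1.
Step 6. [x + 2 = -1] +2 is outermost — subtract 2 both sides ⇒ sub: x = -3.

Answer: x ∈ {-3}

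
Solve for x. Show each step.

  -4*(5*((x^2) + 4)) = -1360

Step 1. [-4*(5*((x^2) + 4)) = -1360] leading coefficient -4: divide by -4. So div: 5*((x^2) + 4) = 340.
Step 2. [5*((x^2) + 4) = 340] leading coefficient 5: divide by 5 ⇒ div: (x^2) + 4 = 68.
Step 3. [(x^2) + 4 = 68] subtract 4: x sits inside (… + 4). So sub: x^2 = 64.
Step 4. [x^2 = 64] 64 ≥ 0, LHS is (·)² — take ±√, so sqrt: x = 8 or -8.

Answer: x ∈ {-8, 8}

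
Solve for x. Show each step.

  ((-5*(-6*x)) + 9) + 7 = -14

Step 1. [((-5*(-6*x)) + 9) + 7 = -14] peel the +7: subtract 7 from each side ⇒ sub: (-5*(-6*x)) + 9 = -21.
Step 2. [(-5*(-6*x)) + 9 = -21] peel the +9: subtract 9 from each side ⇒ sub: -5*(-6*x) = -30.
Step 3. [-5*(-6*x) = -30] -5·(inner) — divide through by -5 ⇒ div: -6*x = 6.
Step 4. [-6*x = 6] leading coefficient -6: divide by -6 ⇒ div: x = -1.

Answer: x ∈ {-1}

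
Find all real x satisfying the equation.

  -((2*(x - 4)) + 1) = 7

Step 1. [-((2*(x - 4)) + 1) = 7] leading − — multiply by −1. So neg: (2*(x - 4)) + 1 = -7.
Step 2. [(2*(x - 4)) + 1 = -7] subtract 1: x sits inside (… + 1). So sub: 2*(x - 4) = -8.
Step 3. [2*(x - 4) = -8] 2·(inner) — divide through by 2. So div: x - 4 = -4.
Step 4. [x - 4 = -4] -4 is outermost — add 4 both sides ⇒ sub: x = 0.

Answer: x ∈ {0}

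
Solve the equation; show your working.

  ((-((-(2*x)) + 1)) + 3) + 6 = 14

Step 1. [((-((-(2*x)) + 1)) + 3) + 6 = 14] the outer +6 inverts by subtracting 6. So sub: (-((-(2*x)) + 1)) + 3 = 8.
Step 2. [(-((-(2*x)) + 1)) + 3 = 8] 3 comes off first (subtract 3). So sub: -((-(2*x)) + 1) = 5.
Step 3. [-((-(2*x)) + 1) = 5] LHS negated; negate both sides. So neg: (-(2*x)) + 1 = -5.
Step 4. [(-(2*x)) + 1 = -5] subtract 1: x sits inside (… + 1). So sub: -(2*x) = -6.
Step 5. [-(2*x) = -6] leading − — multiply by −1 ⇒ neg: 2*x = 6.
Step 6. [2*x = 6] 2 out front; divide by 2, so div: x = 3.

Answer: x ∈ {3}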